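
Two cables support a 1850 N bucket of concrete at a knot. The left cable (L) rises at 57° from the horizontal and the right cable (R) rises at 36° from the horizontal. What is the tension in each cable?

ΣF_x = 0: −T_L·cos57° + T_R·cos36° = 0 → T_R = 0.673211·T_L.
ΣF_y = 0: T_L·sin57° + T_R·sin36° = 1850.
Substitute: T_L·(0.838671 + 0.673211·0.587785) = 1850 → T_L = 1498.73 ≈ 1499 N.
Then T_R = 0.673211 × 1498.73 = 1009 N.

T_L = 1499 N, T_R = 1009 N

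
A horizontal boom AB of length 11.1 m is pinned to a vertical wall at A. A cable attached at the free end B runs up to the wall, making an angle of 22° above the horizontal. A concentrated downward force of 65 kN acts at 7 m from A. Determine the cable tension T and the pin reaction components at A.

T = 109.4 kN, A_x = 101.5 kN, A_y = 24.01 kN

ΣM about A: T·sin22°·11.1 − 65·7 = 0 → T = 455/(11.1·0.374607) = 109.424 ≈ 109.4 kN.
ΣF_x = 0: A_x − T·cos22° = 0 → A_x = 109.424 × 0.927184 = 101.5 kN.
ΣF_y = 0: A_y + T·sin22° − 65 = 0 → A_y = 65 − 109.424 × 0.374607 = 24.01 kN.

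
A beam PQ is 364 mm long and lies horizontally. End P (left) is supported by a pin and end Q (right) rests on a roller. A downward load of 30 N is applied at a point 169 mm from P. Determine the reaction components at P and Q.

P_x = 0, P_y = 16.07 N, Q_y = 13.93 N

Taking moments about P: Q_y·364 − 30·169 = 0 → Q_y = 5070/364 = 13.9286 ≈ 13.93 N.
ΣF_y = 0: P_y + 13.9286 − 30 = 0 → P_y = 16.07 N.
ΣF_x = 0: no horizontal applied forces, so P_x = 0.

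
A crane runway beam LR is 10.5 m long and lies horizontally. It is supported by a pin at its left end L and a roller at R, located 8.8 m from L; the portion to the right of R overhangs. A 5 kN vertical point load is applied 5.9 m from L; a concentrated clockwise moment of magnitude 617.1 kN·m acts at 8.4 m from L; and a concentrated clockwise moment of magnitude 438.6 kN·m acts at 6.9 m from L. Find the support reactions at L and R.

Taking moments about L: R_y·8.8 − 5·5.9 − 617.1 − 438.6 = 0 → R_y = 1085.2/8.8 = 123.318 ≈ 123.3 kN.
ΣF_y = 0: L_y + 123.318 − 5 = 0 → L_y = -118.3 kN.
ΣF_x = 0: no horizontal applied forces, so L_x = 0.

L_x = 0, L_y = -118.3 kN, R_y = 123.3 kN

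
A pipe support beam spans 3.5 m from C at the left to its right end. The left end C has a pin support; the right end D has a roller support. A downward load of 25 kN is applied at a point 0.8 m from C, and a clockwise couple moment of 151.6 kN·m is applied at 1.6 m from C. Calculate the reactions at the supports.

C_x = 0, C_y = -24.03 kN, D_y = 49.03 kN

ΣM about C: D_y·3.5 − 25·0.8 − 151.6 = 0 → D_y = 171.6/3.5 = 49.0286 ≈ 49.03 kN.
ΣF_y = 0: C_y + 49.0286 − 25 = 0 → C_y = -24.03 kN.
ΣF_x = 0: no horizontal applied forces, so C_x = 0.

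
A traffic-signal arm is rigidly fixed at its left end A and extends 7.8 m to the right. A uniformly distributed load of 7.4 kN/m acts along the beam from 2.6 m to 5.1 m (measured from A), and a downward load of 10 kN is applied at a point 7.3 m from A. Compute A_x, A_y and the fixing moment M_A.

A_x = 0, A_y = 28.50 kN, M_A = 144.2 kN·m

Resultant of the distributed load: 7.4 × 2.5 = 18.5 kN at 3.85 m from A.
ΣF_x = 0: A_x = 0.
ΣF_y = 0: A_y − 7.4·2.5 − 10 = 0 → A_y = 28.50 kN.
ΣM about A: M_A − (7.4·2.5)·3.85 − 10·7.3 = 0 → M_A = 144.2 kN·m.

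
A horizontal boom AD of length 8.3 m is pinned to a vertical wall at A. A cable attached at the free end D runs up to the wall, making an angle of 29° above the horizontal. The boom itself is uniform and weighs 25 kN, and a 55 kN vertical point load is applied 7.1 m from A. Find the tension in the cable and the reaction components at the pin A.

T = 122.8 kN, A_x = 107.4 kN, A_y = 20.45 kN

ΣM about A: T·sin29°·8.3 − 25·4.15 − 55·7.1 = 0 → T = 494.25/(8.3·0.48481) = 122.828 ≈ 122.8 kN.
ΣF_x = 0: A_x − T·cos29° = 0 → A_x = 122.828 × 0.87462 = 107.4 kN.
ΣF_y = 0: A_y + T·sin29° − 25 − 55 = 0 → A_y = 80 − 122.828 × 0.48481 = 20.45 kN.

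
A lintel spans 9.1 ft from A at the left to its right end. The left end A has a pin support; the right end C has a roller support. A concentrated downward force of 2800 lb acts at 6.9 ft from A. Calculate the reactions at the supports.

ΣM about A: C_y·9.1 − 2800·6.9 = 0 → C_y = 19320/9.1 = 2123.08 ≈ 2123 lb.
ΣF_y = 0: A_y + 2123.08 − 2800 = 0 → A_y = 676.9 lb.
ΣF_x = 0: no horizontal applied forces, so A_x = 0.

A_x = 0, A_y = 676.9 lb, C_y = 2123 lb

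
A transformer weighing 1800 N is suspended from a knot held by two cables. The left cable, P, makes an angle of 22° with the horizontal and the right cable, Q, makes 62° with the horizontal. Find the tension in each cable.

T_P = 849.7 N, T_Q = 1678 N

ΣF_x = 0: −T_P·cos22° + T_Q·cos62° = 0 → T_Q = 1.97495·T_P.
ΣF_y = 0: T_P·sin22° + T_Q·sin62° = 1800.
Substitute: T_P·(0.374607 + 1.97495·0.882948) = 1800 → T_P = 849.704 ≈ 849.7 N.
Then T_Q = 1.97495 × 849.704 = 1678 N.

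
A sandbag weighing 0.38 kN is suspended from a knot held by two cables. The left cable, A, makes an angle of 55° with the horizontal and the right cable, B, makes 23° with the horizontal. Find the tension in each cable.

T_A = 0.3576 kN, T_B = 0.2228 kN

ΣF_x = 0: −T_A·cos55° + T_B·cos23° = 0 → T_B = 0.623111·T_A.
ΣF_y = 0: T_A·sin55° + T_B·sin23° = 0.38.
Substitute: T_A·(0.819152 + 0.623111·0.390731) = 0.38 → T_A = 0.357606 ≈ 0.3576 kN.
Then T_B = 0.623111 × 0.357606 = 0.2228 kN.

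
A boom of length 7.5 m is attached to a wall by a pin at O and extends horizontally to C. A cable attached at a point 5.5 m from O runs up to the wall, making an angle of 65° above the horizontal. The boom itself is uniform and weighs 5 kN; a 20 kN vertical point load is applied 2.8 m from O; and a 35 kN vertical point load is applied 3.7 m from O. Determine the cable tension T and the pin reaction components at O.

ΣM about O: T·sin65°·5.5 − 5·3.75 − 20·2.8 − 35·3.7 = 0 → T = 204.25/(5.5·0.906308) = 40.9754 ≈ 40.98 kN.
ΣF_x = 0: O_x − T·cos65° = 0 → O_x = 40.9754 × 0.422618 = 17.32 kN.
ΣF_y = 0: O_y + T·sin65° − 5 − 20 − 35 = 0 → O_y = 60 − 40.9754 × 0.906308 = 22.86 kN.

T = 40.98 kN, O_x = 17.32 kN, O_y = 22.86 kN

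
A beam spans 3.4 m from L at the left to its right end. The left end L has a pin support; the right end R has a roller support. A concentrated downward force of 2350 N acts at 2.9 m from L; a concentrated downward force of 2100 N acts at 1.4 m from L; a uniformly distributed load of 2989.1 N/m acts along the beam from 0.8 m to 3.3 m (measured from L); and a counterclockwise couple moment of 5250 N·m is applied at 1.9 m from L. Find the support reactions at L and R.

Resultant of the distributed load: 2989.1 × 2.5 = 7472.75 N at 2.05 m from L.
Taking moments about L: R_y·3.4 − 2350·2.9 − 2100·1.4 − (2989.1·2.5)·2.05 + 5250 = 0 → R_y = 19824.1375/3.4 = 5830.63 ≈ 5831 N.
ΣF_y = 0: L_y + 5830.63 − 2350 − 2100 − 2989.1·2.5 = 0 → L_y = 6092 N.
ΣF_x = 0: no horizontal applied forces, so L_x = 0.

L_x = 0, L_y = 6092 N, R_y = 5831 N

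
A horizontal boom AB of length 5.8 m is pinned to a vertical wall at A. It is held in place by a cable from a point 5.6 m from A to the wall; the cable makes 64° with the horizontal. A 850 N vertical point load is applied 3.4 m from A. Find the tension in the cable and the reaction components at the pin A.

ΣM about A: T·sin64°·5.6 − 850·3.4 = 0 → T = 2890/(5.6·0.898794) = 574.182 ≈ 574.2 N.
ΣF_x = 0: A_x − T·cos64° = 0 → A_x = 574.182 × 0.438371 = 251.7 N.
ΣF_y = 0: A_y + T·sin64° − 850 = 0 → A_y = 850 − 574.182 × 0.898794 = 333.9 N.

T = 574.2 N, A_x = 251.7 N, A_y = 333.9 N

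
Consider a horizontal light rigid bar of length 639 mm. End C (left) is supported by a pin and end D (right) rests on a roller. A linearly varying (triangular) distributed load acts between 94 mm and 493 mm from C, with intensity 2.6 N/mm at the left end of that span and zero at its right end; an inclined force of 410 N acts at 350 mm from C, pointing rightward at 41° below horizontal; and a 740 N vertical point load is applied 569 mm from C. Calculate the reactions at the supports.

Resultant of the triangular load: ½ × 2.6 × 399 = 518.7 N, acting at 227 mm from C (one-third of the span from the peak).
Taking moments about C: D_y·639 − (½·2.6·399)·227 − 410·sin41°·350 − 740·569 = 0 → D_y = 632949/639 = 990.531 ≈ 990.5 N.
ΣF_y = 0: C_y + 990.531 − ½·2.6·399 − 410·sin41° − 740 = 0 → C_y = 537.2 N.
ΣF_x = 0: C_x + 410·cos41° = 0 → C_x = -309.4 N.

C_x = -309.4 N, C_y = 537.2 N, D_y = 990.5 N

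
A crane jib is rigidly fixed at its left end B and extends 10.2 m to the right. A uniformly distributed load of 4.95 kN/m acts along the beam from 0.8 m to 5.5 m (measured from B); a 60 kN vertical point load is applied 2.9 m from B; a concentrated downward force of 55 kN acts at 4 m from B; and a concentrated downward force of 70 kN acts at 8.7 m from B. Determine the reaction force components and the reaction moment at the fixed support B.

Resultant of the distributed load: 4.95 × 4.7 = 23.265 kN at 3.15 m from B.
ΣF_x = 0: B_x = 0.
ΣF_y = 0: B_y − 4.95·4.7 − 60 − 55 − 70 = 0 → B_y = 208.3 kN.
ΣM about B: M_B − (4.95·4.7)·3.15 − 60·2.9 − 55·4 − 70·8.7 = 0 → M_B = 1076 kN·m.

B_x = 0, B_y = 208.3 kN, M_B = 1076 kN·m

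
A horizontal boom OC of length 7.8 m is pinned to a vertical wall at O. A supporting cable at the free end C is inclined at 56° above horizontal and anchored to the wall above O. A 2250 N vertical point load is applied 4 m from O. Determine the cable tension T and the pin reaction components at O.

ΣM about O: T·sin56°·7.8 − 2250·4 = 0 → T = 9000/(7.8·0.829038) = 1391.79 ≈ 1392 N.
ΣF_x = 0: O_x − T·cos56° = 0 → O_x = 1391.79 × 0.559193 = 778.3 N.
ΣF_y = 0: O_y + T·sin56° − 2250 = 0 → O_y = 2250 − 1391.79 × 0.829038 = 1096 N.

T = 1392 N, O_x = 778.3 N, O_y = 1096 N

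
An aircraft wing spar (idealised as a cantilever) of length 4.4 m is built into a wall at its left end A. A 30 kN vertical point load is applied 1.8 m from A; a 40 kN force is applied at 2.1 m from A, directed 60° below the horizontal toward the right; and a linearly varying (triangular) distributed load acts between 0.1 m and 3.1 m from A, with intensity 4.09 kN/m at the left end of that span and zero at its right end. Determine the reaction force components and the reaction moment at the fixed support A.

Resultant of the triangular load: ½ × 4.09 × 3 = 6.135 kN, acting at 1.1 m from A (one-third of the span from the peak).
ΣF_x = 0: A_x + 40·cos60° = 0 → A_x = -20.00 kN.
ΣF_y = 0: A_y − 30 − 40·sin60° − ½·4.09·3 = 0 → A_y = 70.78 kN.
ΣM about A: M_A − 30·1.8 − 40·sin60°·2.1 − (½·4.09·3)·1.1 = 0 → M_A = 133.5 kN·m.

A_x = -20.00 kN, A_y = 70.78 kN, M_A = 133.5 kN·m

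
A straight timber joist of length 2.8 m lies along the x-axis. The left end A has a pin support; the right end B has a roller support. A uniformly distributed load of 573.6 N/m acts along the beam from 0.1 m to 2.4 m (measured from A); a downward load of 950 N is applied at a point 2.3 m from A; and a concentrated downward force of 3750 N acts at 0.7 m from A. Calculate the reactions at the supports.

Resultant of the distributed load: 573.6 × 2.3 = 1319.28 N at 1.25 m from A.
Taking moments about A: B_y·2.8 − (573.6·2.3)·1.25 − 950·2.3 − 3750·0.7 = 0 → B_y = 6459.1/2.8 = 2306.82 ≈ 2307 N.
ΣF_y = 0: A_y + 2306.82 − 573.6·2.3 − 950 − 3750 = 0 → A_y = 3712 N.
ΣF_x = 0: no horizontal applied forces, so A_x = 0.

A_x = 0, A_y = 3712 N, B_y = 2307 N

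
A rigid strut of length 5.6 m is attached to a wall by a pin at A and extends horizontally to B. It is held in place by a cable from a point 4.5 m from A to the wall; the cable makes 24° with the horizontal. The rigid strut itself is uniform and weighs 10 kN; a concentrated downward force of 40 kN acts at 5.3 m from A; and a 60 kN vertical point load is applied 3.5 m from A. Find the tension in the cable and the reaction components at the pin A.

T = 245.9 kN, A_x = 224.6 kN, A_y = 10.00 kN

ΣM about A: T·sin24°·4.5 − 10·2.8 − 40·5.3 − 60·3.5 = 0 → T = 450/(4.5·0.406737) = 245.859 ≈ 245.9 kN.
ΣF_x = 0: A_x − T·cos24° = 0 → A_x = 245.859 × 0.913545 = 224.6 kN.
ΣF_y = 0: A_y + T·sin24° − 10 − 40 − 60 = 0 → A_y = 110 − 245.859 × 0.406737 = 10.00 kN.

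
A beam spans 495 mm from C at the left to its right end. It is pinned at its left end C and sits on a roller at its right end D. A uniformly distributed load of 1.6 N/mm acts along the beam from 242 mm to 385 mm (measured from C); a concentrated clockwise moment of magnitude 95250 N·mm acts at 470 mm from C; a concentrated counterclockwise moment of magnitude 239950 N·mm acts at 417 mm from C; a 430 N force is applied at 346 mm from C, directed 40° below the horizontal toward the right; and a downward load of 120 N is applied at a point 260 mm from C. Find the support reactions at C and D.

C_x = -329.4 N, C_y = 516.4 N, D_y = 108.8 N

Resultant of the distributed load: 1.6 × 143 = 228.8 N at 313.5 mm from C.
ΣM about C: D_y·495 − (1.6·143)·313.5 − 95250 + 239950 − 430·sin40°·346 − 120·260 = 0 → D_y = 53862.7/495 = 108.814 ≈ 108.8 N.
ΣF_y = 0: C_y + 108.814 − 1.6·143 − 430·sin40° − 120 = 0 → C_y = 516.4 N.
ΣF_x = 0: C_x + 430·cos40° = 0 → C_x = -329.4 N.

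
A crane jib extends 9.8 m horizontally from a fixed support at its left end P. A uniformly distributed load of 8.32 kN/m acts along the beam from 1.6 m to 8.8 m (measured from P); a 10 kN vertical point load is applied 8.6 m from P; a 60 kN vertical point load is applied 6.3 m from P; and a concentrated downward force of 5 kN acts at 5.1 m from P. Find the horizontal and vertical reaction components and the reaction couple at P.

P_x = 0, P_y = 134.9 kN, M_P = 801.0 kN·m

Resultant of the distributed load: 8.32 × 7.2 = 59.904 kN at 5.2 m from P.
ΣF_x = 0: P_x = 0.
ΣF_y = 0: P_y − 8.32·7.2 − 10 − 60 − 5 = 0 → P_y = 134.9 kN.
ΣM about P: M_P − (8.32·7.2)·5.2 − 10·8.6 − 60·6.3 − 5·5.1 = 0 → M_P = 801.0 kN·m.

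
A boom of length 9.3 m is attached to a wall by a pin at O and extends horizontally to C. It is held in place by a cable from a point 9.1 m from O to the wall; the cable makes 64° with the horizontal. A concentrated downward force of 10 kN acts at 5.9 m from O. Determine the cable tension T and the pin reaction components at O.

T = 7.214 kN, O_x = 3.162 kN, O_y = 3.516 kN

ΣM about O: T·sin64°·9.1 − 10·5.9 = 0 → T = 59/(9.1·0.898794) = 7.21357 ≈ 7.214 kN.
ΣF_x = 0: O_x − T·cos64° = 0 → O_x = 7.21357 × 0.438371 = 3.162 kN.
ΣF_y = 0: O_y + T·sin64° − 10 = 0 → O_y = 10 − 7.21357 × 0.898794 = 3.516 kN.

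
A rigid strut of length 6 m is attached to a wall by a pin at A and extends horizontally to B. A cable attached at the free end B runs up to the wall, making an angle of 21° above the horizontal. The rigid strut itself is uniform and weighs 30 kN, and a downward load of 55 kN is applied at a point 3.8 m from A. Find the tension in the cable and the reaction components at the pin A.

T = 139.1 kN, A_x = 129.8 kN, A_y = 35.17 kN

ΣM about A: T·sin21°·6 − 30·3 − 55·3.8 = 0 → T = 299/(6·0.358368) = 139.056 ≈ 139.1 kN.
ΣF_x = 0: A_x − T·cos21° = 0 → A_x = 139.056 × 0.93358 = 129.8 kN.
ΣF_y = 0: A_y + T·sin21° − 30 − 55 = 0 → A_y = 85 − 139.056 × 0.358368 = 35.17 kN.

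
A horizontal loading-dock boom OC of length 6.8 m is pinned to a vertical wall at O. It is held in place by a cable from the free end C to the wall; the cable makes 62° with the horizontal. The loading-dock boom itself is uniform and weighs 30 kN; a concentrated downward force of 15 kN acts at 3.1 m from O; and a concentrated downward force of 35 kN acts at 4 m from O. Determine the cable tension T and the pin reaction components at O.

T = 48.05 kN, O_x = 22.56 kN, O_y = 37.57 kN

ΣM about O: T·sin62°·6.8 − 30·3.4 − 15·3.1 − 35·4 = 0 → T = 288.5/(6.8·0.882948) = 48.0509 ≈ 48.05 kN.
ΣF_x = 0: O_x − T·cos62° = 0 → O_x = 48.0509 × 0.469472 = 22.56 kN.
ΣF_y = 0: O_y + T·sin62° − 30 − 15 − 35 = 0 → O_y = 80 − 48.0509 × 0.882948 = 37.57 kN.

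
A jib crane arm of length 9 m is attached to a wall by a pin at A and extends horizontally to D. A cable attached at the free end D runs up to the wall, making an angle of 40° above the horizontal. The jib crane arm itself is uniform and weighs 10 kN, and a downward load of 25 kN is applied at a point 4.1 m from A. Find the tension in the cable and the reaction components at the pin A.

T = 25.50 kN, A_x = 19.53 kN, A_y = 18.61 kN

ΣM about A: T·sin40°·9 − 10·4.5 − 25·4.1 = 0 → T = 147.5/(9·0.642788) = 25.4966 ≈ 25.50 kN.
ΣF_x = 0: A_x − T·cos40° = 0 → A_x = 25.4966 × 0.766044 = 19.53 kN.
ΣF_y = 0: A_y + T·sin40° − 10 − 25 = 0 → A_y = 35 − 25.4966 × 0.642788 = 18.61 kN.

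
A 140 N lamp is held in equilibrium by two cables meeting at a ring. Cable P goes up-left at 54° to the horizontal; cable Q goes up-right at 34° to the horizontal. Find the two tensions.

T_P = 116.1 N, T_Q = 82.34 N

ΣF_x = 0: −T_P·cos54° + T_Q·cos34° = 0 → T_Q = 0.708997·T_P.
ΣF_y = 0: T_P·sin54° + T_Q·sin34° = 140.
Substitute: T_P·(0.809017 + 0.708997·0.559193) = 140 → T_P = 116.136 ≈ 116.1 N.
Then T_Q = 0.708997 × 116.136 = 82.34 N.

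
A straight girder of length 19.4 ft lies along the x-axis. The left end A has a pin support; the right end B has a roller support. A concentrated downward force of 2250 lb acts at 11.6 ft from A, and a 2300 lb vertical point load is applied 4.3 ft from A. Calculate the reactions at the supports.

Moments about A: B_y·19.4 − 2250·11.6 − 2300·4.3 = 0 → B_y = 35990/19.4 = 1855.15 ≈ 1855 lb.
ΣF_y = 0: A_y + 1855.15 − 2250 − 2300 = 0 → A_y = 2695 lb.
ΣF_x = 0: no horizontal applied forces, so A_x = 0.

A_x = 0, A_y = 2695 lb, B_y = 1855 lb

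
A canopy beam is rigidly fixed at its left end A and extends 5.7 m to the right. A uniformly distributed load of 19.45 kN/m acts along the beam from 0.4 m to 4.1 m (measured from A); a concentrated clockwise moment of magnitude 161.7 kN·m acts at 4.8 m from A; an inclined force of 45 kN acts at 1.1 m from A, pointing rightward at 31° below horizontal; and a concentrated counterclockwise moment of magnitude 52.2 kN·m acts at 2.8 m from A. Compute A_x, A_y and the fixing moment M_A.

Resultant of the distributed load: 19.45 × 3.7 = 71.965 kN at 2.25 m from A.
ΣF_x = 0: A_x + 45·cos31° = 0 → A_x = -38.57 kN.
ΣF_y = 0: A_y − 19.45·3.7 − 45·sin31° = 0 → A_y = 95.14 kN.
ΣM about A: M_A − (19.45·3.7)·2.25 − 161.7 − 45·sin31°·1.1 + 52.2 = 0 → M_A = 296.9 kN·m.

A_x = -38.57 kN, A_y = 95.14 kN, M_A = 296.9 kN·m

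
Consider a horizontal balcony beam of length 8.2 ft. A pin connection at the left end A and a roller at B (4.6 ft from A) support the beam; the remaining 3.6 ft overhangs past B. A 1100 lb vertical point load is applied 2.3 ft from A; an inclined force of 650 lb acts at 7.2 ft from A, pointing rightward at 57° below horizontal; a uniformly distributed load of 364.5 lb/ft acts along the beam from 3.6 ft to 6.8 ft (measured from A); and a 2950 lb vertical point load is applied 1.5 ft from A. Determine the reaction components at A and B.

A_x = -354.0 lb, A_y = 2078 lb, B_y = 3684 lb

Resultant of the distributed load: 364.5 × 3.2 = 1166.4 lb at 5.2 ft from A.
ΣM about A: B_y·4.6 − 1100·2.3 − 650·sin57°·7.2 − (364.5·3.2)·5.2 − 2950·1.5 = 0 → B_y = 16945.3/4.6 = 3683.76 ≈ 3684 lb.
ΣF_y = 0: A_y + 3683.76 − 1100 − 650·sin57° − 364.5·3.2 − 2950 = 0 → A_y = 2078 lb.
ΣF_x = 0: A_x + 650·cos57° = 0 → A_x = -354.0 lb.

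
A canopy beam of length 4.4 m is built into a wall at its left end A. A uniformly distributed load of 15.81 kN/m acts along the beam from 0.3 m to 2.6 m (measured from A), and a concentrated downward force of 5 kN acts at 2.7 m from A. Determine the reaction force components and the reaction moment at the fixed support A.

Resultant of the distributed load: 15.81 × 2.3 = 36.363 kN at 1.45 m from A.
ΣF_x = 0: A_x = 0.
ΣF_y = 0: A_y − 15.81·2.3 − 5 = 0 → A_y = 41.36 kN.
ΣM about A: M_A − (15.81·2.3)·1.45 − 5·2.7 = 0 → M_A = 66.23 kN·m.

A_x = 0, A_y = 41.36 kN, M_A = 66.23 kN·m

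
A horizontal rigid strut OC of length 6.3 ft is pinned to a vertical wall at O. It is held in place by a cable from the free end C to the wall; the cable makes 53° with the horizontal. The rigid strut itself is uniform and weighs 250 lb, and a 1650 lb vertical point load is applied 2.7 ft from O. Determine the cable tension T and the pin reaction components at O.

T = 1042 lb, O_x = 627.1 lb, O_y = 1068 lb

ΣM about O: T·sin53°·6.3 − 250·3.15 − 1650·2.7 = 0 → T = 5242.5/(6.3·0.798636) = 1041.96 ≈ 1042 lb.
ΣF_x = 0: O_x − T·cos53° = 0 → O_x = 1041.96 × 0.601815 = 627.1 lb.
ΣF_y = 0: O_y + T·sin53° − 250 − 1650 = 0 → O_y = 1900 − 1041.96 × 0.798636 = 1068 lb.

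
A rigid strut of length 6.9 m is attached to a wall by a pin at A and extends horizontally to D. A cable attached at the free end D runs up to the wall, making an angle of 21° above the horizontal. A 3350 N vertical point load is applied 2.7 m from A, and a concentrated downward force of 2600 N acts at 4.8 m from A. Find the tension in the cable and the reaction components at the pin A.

T = 8705 N, A_x = 8127 N, A_y = 2830 N

ΣM about A: T·sin21°·6.9 − 3350·2.7 − 2600·4.8 = 0 → T = 21525/(6.9·0.358368) = 8704.92 ≈ 8705 N.
ΣF_x = 0: A_x − T·cos21° = 0 → A_x = 8704.92 × 0.93358 = 8127 N.
ΣF_y = 0: A_y + T·sin21° − 3350 − 2600 = 0 → A_y = 5950 − 8704.92 × 0.358368 = 2830 N.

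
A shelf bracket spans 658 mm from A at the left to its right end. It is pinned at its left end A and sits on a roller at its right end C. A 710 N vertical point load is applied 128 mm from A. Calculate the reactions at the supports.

A_x = 0, A_y = 571.9 N, C_y = 138.1 N

Taking moments about A: C_y·658 − 710·128 = 0 → C_y = 90880/658 = 138.116 ≈ 138.1 N.
ΣF_y = 0: A_y + 138.116 − 710 = 0 → A_y = 571.9 N.
ΣF_x = 0: no horizontal applied forces, so A_x = 0.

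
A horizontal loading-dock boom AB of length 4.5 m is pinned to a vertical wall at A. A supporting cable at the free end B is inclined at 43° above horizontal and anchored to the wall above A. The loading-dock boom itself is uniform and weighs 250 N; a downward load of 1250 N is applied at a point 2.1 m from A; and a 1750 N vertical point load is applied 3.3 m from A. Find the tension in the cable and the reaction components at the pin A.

ΣM about A: T·sin43°·4.5 − 250·2.25 − 1250·2.1 − 1750·3.3 = 0 → T = 8962.5/(4.5·0.681998) = 2920.34 ≈ 2920 N.
ΣF_x = 0: A_x − T·cos43° = 0 → A_x = 2920.34 × 0.731354 = 2136 N.
ΣF_y = 0: A_y + T·sin43° − 250 − 1250 − 1750 = 0 → A_y = 3250 − 2920.34 × 0.681998 = 1258 N.

T = 2920 N, A_x = 2136 N, A_y = 1258 N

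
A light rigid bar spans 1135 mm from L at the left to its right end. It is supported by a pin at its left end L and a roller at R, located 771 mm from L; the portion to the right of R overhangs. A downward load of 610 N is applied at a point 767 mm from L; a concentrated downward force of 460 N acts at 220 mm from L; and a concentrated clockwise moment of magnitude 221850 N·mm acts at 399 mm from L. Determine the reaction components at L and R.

Taking moments about L: R_y·771 − 610·767 − 460·220 − 221850 = 0 → R_y = 790920/771 = 1025.84 ≈ 1026 N.
ΣF_y = 0: L_y + 1025.84 − 610 − 460 = 0 → L_y = 44.16 N.
ΣF_x = 0: no horizontal applied forces, so L_x = 0.

L_x = 0, L_y = 44.16 N, R_y = 1026 N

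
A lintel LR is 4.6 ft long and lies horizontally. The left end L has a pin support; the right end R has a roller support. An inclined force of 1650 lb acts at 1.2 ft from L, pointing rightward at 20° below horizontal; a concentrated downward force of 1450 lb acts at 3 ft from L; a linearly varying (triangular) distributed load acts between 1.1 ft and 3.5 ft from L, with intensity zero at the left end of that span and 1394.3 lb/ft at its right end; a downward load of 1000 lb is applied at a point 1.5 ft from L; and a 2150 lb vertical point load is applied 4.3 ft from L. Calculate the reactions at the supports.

Resultant of the triangular load: ½ × 1394.3 × 2.4 = 1673.16 lb, acting at 2.7 ft from L (one-third of the span from the peak).
Moments about L: R_y·4.6 − 1650·sin20°·1.2 − 1450·3 − (½·1394.3·2.4)·2.7 − 1000·1.5 − 2150·4.3 = 0 → R_y = 20289.7/4.6 = 4410.8 ≈ 4411 lb.
ΣF_y = 0: L_y + 4410.8 − 1650·sin20° − 1450 − ½·1394.3·2.4 − 1000 − 2150 = 0 → L_y = 2427 lb.
ΣF_x = 0: L_x + 1650·cos20° = 0 → L_x = -1550 lb.

L_x = -1550 lb, L_y = 2427 lb, R_y = 4411 lb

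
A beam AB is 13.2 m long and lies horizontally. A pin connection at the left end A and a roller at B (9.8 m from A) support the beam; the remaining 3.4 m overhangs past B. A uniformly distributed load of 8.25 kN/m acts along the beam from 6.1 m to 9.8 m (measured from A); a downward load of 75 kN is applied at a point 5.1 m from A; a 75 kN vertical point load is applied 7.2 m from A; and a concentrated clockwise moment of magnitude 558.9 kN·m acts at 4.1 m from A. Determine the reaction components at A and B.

A_x = 0, A_y = 4.599 kN, B_y = 175.9 kN

Resultant of the distributed load: 8.25 × 3.7 = 30.525 kN at 7.95 m from A.
Taking moments about A: B_y·9.8 − (8.25·3.7)·7.95 − 75·5.1 − 75·7.2 − 558.9 = 0 → B_y = 1724.07375/9.8 = 175.926 ≈ 175.9 kN.
ΣF_y = 0: A_y + 175.926 − 8.25·3.7 − 75 − 75 = 0 → A_y = 4.599 kN.
ΣF_x = 0: no horizontal applied forces, so A_x = 0.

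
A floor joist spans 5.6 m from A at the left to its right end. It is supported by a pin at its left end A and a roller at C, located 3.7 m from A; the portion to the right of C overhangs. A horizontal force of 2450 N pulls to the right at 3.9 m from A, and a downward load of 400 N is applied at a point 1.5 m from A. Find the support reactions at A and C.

ΣM about A: C_y·3.7 − 400·1.5 = 0 → C_y = 600/3.7 = 162.162 ≈ 162.2 N.
ΣF_y = 0: A_y + 162.162 − 400 = 0 → A_y = 237.8 N.
ΣF_x = 0: A_x + 2450 = 0 → A_x = -2450 N.

A_x = -2450 N, A_y = 237.8 N, C_y = 162.2 N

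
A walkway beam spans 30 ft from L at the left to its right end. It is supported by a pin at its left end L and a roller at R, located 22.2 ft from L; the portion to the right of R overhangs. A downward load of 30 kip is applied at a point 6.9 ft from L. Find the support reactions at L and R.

L_x = 0, L_y = 20.68 kip, R_y = 9.324 kip

Taking moments about L: R_y·22.2 − 30·6.9 = 0 → R_y = 207/22.2 = 9.32432 ≈ 9.324 kip.
ΣF_y = 0: L_y + 9.32432 − 30 = 0 → L_y = 20.68 kip.
ΣF_x = 0: no horizontal applied forces, so L_x = 0.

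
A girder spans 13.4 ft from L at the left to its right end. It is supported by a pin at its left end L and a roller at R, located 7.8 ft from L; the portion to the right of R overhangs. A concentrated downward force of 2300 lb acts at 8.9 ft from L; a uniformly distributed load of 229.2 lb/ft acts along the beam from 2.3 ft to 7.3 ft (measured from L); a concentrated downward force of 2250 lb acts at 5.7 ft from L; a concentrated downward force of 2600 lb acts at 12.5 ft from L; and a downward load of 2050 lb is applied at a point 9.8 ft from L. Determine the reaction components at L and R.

Resultant of the distributed load: 229.2 × 5 = 1146 lb at 4.8 ft from L.
Taking moments about L: R_y·7.8 − 2300·8.9 − (229.2·5)·4.8 − 2250·5.7 − 2600·12.5 − 2050·9.8 = 0 → R_y = 91385.8/7.8 = 11716.1 ≈ 11720 lb.
ΣF_y = 0: L_y + 11716.1 − 2300 − 229.2·5 − 2250 − 2600 − 2050 = 0 → L_y = -1370 lb.
ΣF_x = 0: no horizontal applied forces, so L_x = 0.

L_x = 0, L_y = -1370 lb, R_y = 11720 lb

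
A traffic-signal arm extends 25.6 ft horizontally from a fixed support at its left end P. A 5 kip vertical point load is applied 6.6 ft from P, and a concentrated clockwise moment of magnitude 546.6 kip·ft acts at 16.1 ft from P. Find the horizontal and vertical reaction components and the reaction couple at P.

P_x = 0, P_y = 5.000 kip, M_P = 579.6 kip·ft

ΣF_x = 0: P_x = 0.
ΣF_y = 0: P_y − 5 = 0 → P_y = 5.000 kip.
ΣM about P: M_P − 5·6.6 − 546.6 = 0 → M_P = 579.6 kip·ft.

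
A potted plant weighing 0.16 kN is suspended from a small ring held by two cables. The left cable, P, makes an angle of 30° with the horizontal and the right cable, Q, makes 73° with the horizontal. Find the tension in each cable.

ΣF_x = 0: −T_P·cos30° + T_Q·cos73° = 0 → T_Q = 2.96207·T_P.
ΣF_y = 0: T_P·sin30° + T_Q·sin73° = 0.16.
Substitute: T_P·(0.5 + 2.96207·0.956305) = 0.16 → T_P = 0.04801 kN.
Then T_Q = 2.96207 × 0.04801 = 0.1422 kN.

T_P = 0.04801 kN, T_Q = 0.1422 kN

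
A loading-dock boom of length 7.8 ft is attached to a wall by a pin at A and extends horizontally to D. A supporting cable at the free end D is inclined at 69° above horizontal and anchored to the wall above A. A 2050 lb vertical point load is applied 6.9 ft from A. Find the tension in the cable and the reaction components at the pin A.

T = 1942 lb, A_x = 696.1 lb, A_y = 236.5 lb

ΣM about A: T·sin69°·7.8 − 2050·6.9 = 0 → T = 14145/(7.8·0.93358) = 1942.48 ≈ 1942 lb.
ΣF_x = 0: A_x − T·cos69° = 0 → A_x = 1942.48 × 0.358368 = 696.1 lb.
ΣF_y = 0: A_y + T·sin69° − 2050 = 0 → A_y = 2050 − 1942.48 × 0.93358 = 236.5 lb.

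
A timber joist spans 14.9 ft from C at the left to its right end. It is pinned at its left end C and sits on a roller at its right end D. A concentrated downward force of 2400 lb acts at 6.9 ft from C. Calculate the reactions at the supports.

Moments about C: D_y·14.9 − 2400·6.9 = 0 → D_y = 16560/14.9 = 1111.41 ≈ 1111 lb.
ΣF_y = 0: C_y + 1111.41 − 2400 = 0 → C_y = 1289 lb.
ΣF_x = 0: no horizontal applied forces, so C_x = 0.

C_x = 0, C_y = 1289 lb, D_y = 1111 lb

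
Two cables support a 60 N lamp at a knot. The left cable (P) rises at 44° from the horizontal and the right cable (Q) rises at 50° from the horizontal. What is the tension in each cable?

T_P = 38.66 N, T_Q = 43.27 N

ΣF_x = 0: −T_P·cos44° + T_Q·cos50° = 0 → T_Q = 1.11909·T_P.
ΣF_y = 0: T_P·sin44° + T_Q·sin50° = 60.
Substitute: T_P·(0.694658 + 1.11909·0.766044) = 60 → T_P = 38.6615 ≈ 38.66 N.
Then T_Q = 1.11909 × 38.6615 = 43.27 N.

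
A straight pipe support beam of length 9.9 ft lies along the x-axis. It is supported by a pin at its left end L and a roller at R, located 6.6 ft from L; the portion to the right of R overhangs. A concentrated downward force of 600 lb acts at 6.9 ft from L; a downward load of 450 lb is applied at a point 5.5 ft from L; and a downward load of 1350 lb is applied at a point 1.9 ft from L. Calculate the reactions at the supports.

Moments about L: R_y·6.6 − 600·6.9 − 450·5.5 − 1350·1.9 = 0 → R_y = 9180/6.6 = 1390.91 ≈ 1391 lb.
ΣF_y = 0: L_y + 1390.91 − 600 − 450 − 1350 = 0 → L_y = 1009 lb.
ΣF_x = 0: no horizontal applied forces, so L_x = 0.

L_x = 0, L_y = 1009 lb, R_y = 1391 lb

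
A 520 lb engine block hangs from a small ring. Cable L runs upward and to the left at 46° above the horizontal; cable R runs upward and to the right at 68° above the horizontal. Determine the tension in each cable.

ΣF_x = 0: −T_L·cos46° + T_R·cos68° = 0 → T_R = 1.85437·T_L.
ΣF_y = 0: T_L·sin46° + T_R·sin68° = 520.
Substitute: T_L·(0.71934 + 1.85437·0.927184) = 520 → T_L = 213.23 ≈ 213.2 lb.
Then T_R = 1.85437 × 213.23 = 395.4 lb.

T_L = 213.2 lb, T_R = 395.4 lb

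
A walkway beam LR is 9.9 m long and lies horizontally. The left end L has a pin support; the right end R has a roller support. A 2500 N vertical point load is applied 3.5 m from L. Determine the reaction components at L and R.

L_x = 0, L_y = 1616 N, R_y = 883.8 N

ΣM about L: R_y·9.9 − 2500·3.5 = 0 → R_y = 8750/9.9 = 883.838 ≈ 883.8 N.
ΣF_y = 0: L_y + 883.838 − 2500 = 0 → L_y = 1616 N.
ΣF_x = 0: no horizontal applied forces, so L_x = 0.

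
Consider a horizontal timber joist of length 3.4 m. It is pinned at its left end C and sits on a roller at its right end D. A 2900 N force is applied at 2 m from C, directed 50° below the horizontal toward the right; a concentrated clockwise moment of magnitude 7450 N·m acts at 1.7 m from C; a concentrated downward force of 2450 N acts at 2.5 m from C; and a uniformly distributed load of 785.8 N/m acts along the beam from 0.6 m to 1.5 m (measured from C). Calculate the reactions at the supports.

C_x = -1864 N, C_y = -139.1 N, D_y = 5518 N

Resultant of the distributed load: 785.8 × 0.9 = 707.22 N at 1.05 m from C.
ΣM about C: D_y·3.4 − 2900·sin50°·2 − 7450 − 2450·2.5 − (785.8·0.9)·1.05 = 0 → D_y = 18760.6/3.4 = 5517.82 ≈ 5518 N.
ΣF_y = 0: C_y + 5517.82 − 2900·sin50° − 2450 − 785.8·0.9 = 0 → C_y = -139.1 N.
ΣF_x = 0: C_x + 2900·cos50° = 0 → C_x = -1864 N.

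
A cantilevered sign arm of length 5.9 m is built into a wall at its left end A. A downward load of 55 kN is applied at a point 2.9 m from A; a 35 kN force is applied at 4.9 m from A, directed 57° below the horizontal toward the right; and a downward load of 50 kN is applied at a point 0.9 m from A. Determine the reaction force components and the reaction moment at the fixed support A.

A_x = -19.06 kN, A_y = 134.4 kN, M_A = 348.3 kN·m

ΣF_x = 0: A_x + 35·cos57° = 0 → A_x = -19.06 kN.
ΣF_y = 0: A_y − 55 − 35·sin57° − 50 = 0 → A_y = 134.4 kN.
ΣM about A: M_A − 55·2.9 − 35·sin57°·4.9 − 50·0.9 = 0 → M_A = 348.3 kN·m.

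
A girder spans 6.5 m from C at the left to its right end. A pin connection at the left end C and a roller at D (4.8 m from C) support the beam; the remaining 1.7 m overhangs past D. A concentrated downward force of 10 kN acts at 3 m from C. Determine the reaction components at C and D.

C_x = 0, C_y = 3.750 kN, D_y = 6.250 kN

Moments about C: D_y·4.8 − 10·3 = 0 → D_y = 30/4.8 = 6.250 kN.
ΣF_y = 0: C_y + 6.25 − 10 = 0 → C_y = 3.750 kN.
ΣF_x = 0: no horizontal applied forces, so C_x = 0.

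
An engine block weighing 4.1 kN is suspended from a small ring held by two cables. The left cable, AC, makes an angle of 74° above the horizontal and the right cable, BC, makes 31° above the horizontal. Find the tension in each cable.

T_AC = 3.638 kN, T_BC = 1.170 kN

ΣF_x = 0: −T_AC·cos74° + T_BC·cos31° = 0 → T_BC = 0.321568·T_AC.
ΣF_y = 0: T_AC·sin74° + T_BC·sin31° = 4.1.
Substitute: T_AC·(0.961262 + 0.321568·0.515038) = 4.1 → T_AC = 3.63836 ≈ 3.638 kN.
Then T_BC = 0.321568 × 3.63836 = 1.170 kN.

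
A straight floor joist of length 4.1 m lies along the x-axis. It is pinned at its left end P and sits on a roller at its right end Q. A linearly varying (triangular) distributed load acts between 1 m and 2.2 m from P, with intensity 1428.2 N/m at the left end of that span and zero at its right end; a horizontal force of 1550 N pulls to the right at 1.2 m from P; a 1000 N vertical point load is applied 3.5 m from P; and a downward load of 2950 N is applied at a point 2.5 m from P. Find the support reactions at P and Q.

P_x = -1550 N, P_y = 1862 N, Q_y = 2945 N

Resultant of the triangular load: ½ × 1428.2 × 1.2 = 856.92 N, acting at 1.4 m from P (one-third of the span from the peak).
Moments about P: Q_y·4.1 − (½·1428.2·1.2)·1.4 − 1000·3.5 − 2950·2.5 = 0 → Q_y = 12074.688/4.1 = 2945.05 ≈ 2945 N.
ΣF_y = 0: P_y + 2945.05 − ½·1428.2·1.2 − 1000 − 2950 = 0 → P_y = 1862 N.
ΣF_x = 0: P_x + 1550 = 0 → P_x = -1550 N.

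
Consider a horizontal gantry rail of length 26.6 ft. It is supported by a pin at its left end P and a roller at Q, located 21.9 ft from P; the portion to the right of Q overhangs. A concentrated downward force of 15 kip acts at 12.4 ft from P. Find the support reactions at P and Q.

Taking moments about P: Q_y·21.9 − 15·12.4 = 0 → Q_y = 186/21.9 = 8.49315 ≈ 8.493 kip.
ΣF_y = 0: P_y + 8.49315 − 15 = 0 → P_y = 6.507 kip.
ΣF_x = 0: no horizontal applied forces, so P_x = 0.

P_x = 0, P_y = 6.507 kip, Q_y = 8.493 kip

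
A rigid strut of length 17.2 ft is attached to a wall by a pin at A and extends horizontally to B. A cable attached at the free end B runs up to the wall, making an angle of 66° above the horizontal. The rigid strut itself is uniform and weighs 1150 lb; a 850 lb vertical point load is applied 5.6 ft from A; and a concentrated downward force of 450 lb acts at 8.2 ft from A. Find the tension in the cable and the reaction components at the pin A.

T = 1167 lb, A_x = 474.7 lb, A_y = 1384 lb

ΣM about A: T·sin66°·17.2 − 1150·8.6 − 850·5.6 − 450·8.2 = 0 → T = 18340/(17.2·0.913545) = 1167.19 ≈ 1167 lb.
ΣF_x = 0: A_x − T·cos66° = 0 → A_x = 1167.19 × 0.406737 = 474.7 lb.
ΣF_y = 0: A_y + T·sin66° − 1150 − 850 − 450 = 0 → A_y = 2450 − 1167.19 × 0.913545 = 1384 lb.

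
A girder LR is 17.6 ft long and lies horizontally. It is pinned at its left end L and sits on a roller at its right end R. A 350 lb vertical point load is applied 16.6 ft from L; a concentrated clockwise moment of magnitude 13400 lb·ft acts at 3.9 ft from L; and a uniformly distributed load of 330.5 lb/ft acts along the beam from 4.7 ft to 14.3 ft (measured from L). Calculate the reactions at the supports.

Resultant of the distributed load: 330.5 × 9.6 = 3172.8 lb at 9.5 ft from L.
Taking moments about L: R_y·17.6 − 350·16.6 − 13400 − (330.5·9.6)·9.5 = 0 → R_y = 49351.6/17.6 = 2804.07 ≈ 2804 lb.
ΣF_y = 0: L_y + 2804.07 − 350 − 330.5·9.6 = 0 → L_y = 718.7 lb.
ΣF_x = 0: no horizontal applied forces, so L_x = 0.

L_x = 0, L_y = 718.7 lb, R_y = 2804 lb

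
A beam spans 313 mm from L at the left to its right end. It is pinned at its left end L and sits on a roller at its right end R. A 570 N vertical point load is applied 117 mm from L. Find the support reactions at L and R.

L_x = 0, L_y = 356.9 N, R_y = 213.1 N

ΣM about L: R_y·313 − 570·117 = 0 → R_y = 66690/313 = 213.067 ≈ 213.1 N.
ΣF_y = 0: L_y + 213.067 − 570 = 0 → L_y = 356.9 N.
ΣF_x = 0: no horizontal applied forces, so L_x = 0.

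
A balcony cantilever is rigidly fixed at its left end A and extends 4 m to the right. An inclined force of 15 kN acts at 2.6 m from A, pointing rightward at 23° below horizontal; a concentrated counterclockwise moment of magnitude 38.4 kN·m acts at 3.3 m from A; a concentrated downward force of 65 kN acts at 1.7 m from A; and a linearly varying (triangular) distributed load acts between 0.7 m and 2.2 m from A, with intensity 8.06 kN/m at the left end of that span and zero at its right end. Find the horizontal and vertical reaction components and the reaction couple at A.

A_x = -13.81 kN, A_y = 76.91 kN, M_A = 94.59 kN·m

Resultant of the triangular load: ½ × 8.06 × 1.5 = 6.045 kN, acting at 1.2 m from A (one-third of the span from the peak).
ΣF_x = 0: A_x + 15·cos23° = 0 → A_x = -13.81 kN.
ΣF_y = 0: A_y − 15·sin23° − 65 − ½·8.06·1.5 = 0 → A_y = 76.91 kN.
ΣM about A: M_A − 15·sin23°·2.6 + 38.4 − 65·1.7 − (½·8.06·1.5)·1.2 = 0 → M_A = 94.59 kN·m.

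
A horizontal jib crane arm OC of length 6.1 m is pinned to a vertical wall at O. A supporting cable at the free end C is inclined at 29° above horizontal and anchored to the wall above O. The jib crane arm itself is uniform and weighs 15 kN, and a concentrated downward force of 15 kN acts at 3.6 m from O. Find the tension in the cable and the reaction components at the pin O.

T = 33.73 kN, O_x = 29.50 kN, O_y = 13.65 kN

ΣM about O: T·sin29°·6.1 − 15·3.05 − 15·3.6 = 0 → T = 99.75/(6.1·0.48481) = 33.7296 ≈ 33.73 kN.
ΣF_x = 0: O_x − T·cos29° = 0 → O_x = 33.7296 × 0.87462 = 29.50 kN.
ΣF_y = 0: O_y + T·sin29° − 15 − 15 = 0 → O_y = 30 − 33.7296 × 0.48481 = 13.65 kN.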